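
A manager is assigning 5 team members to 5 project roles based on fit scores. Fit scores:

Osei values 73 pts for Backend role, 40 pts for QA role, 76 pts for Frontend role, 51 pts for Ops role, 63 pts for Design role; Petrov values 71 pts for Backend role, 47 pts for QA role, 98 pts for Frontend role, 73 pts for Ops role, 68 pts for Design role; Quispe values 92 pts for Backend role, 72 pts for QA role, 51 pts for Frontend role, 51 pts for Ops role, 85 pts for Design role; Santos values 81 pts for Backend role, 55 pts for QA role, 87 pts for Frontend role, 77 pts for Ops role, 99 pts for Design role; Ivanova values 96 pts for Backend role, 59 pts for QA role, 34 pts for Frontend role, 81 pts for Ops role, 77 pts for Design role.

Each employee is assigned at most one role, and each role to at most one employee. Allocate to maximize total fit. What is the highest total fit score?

Maximum total: 423 pts

This is the linear assignment problem.
Optimal: Osei→Backend role (73 pts), Petrov→Frontend role (98 pts), Quispe→QA role (72 pts), Santos→Design role (99 pts), Ivanova→Ops role (81 pts) — total 73+98+72+99+81 = 423 pts.
Next-best assignment: Osei→Frontend role, Petrov→Ops role, Quispe→QA role, Santos→Design role, Ivanova→Backend role = 416 pts.
Swapping Ivanova↔Osei (Ivanova→Backend role 96 pts, Osei→Ops role 51 pts) loses 7.
Every other assignment is strictly worse.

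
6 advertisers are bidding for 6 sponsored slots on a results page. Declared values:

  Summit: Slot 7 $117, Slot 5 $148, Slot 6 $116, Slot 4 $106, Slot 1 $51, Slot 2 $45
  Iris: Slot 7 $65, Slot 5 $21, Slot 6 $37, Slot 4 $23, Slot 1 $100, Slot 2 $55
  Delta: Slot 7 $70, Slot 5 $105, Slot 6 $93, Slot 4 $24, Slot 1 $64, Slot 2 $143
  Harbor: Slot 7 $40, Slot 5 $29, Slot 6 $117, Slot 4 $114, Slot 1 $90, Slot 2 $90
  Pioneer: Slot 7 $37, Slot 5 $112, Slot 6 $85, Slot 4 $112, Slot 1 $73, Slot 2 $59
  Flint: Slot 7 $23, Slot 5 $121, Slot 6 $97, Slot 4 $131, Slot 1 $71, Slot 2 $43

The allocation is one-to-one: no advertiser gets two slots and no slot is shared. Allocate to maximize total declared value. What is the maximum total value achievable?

Optimal: Summit→Slot 7 ($117), Iris→Slot 1 ($100), Delta→Slot 2 ($143), Harbor→Slot 6 ($117), Pioneer→Slot 5 ($112), Flint→Slot 4 ($131) — total 117+100+143+117+112+131 = $720.
Max-entry greedy (repeatedly take the single best remaining cell) gives $676, worse by 44.
Next-best assignment: Summit→Slot 7, Iris→Slot 1, Delta→Slot 2, Harbor→Slot 6, Pioneer→Slot 4, Flint→Slot 5 = $710.
Every other assignment is strictly worse.

Max total: $720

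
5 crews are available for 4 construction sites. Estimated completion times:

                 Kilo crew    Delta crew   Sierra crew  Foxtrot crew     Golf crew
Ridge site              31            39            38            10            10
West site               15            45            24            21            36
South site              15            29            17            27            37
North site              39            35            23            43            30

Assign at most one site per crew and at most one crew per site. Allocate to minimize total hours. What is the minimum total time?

Minimum total: 69 hours

Optimal: Golf crew→Ridge site (10 hours), Foxtrot crew→West site (21 hours), Kilo crew→South site (15 hours), Sierra crew→North site (23 hours) — total 10+21+15+23 = 69 hours.
Min-entry greedy (repeatedly take the single cheapest remaining cell) gives 72 hours, worse by 3.
Next-best assignment: Foxtrot crew→Ridge site, Kilo crew→West site, Sierra crew→South site, Golf crew→North site = 72 hours.
Swapping Golf crew↔Sierra crew (Golf crew→North site 30 hours, Sierra crew→Ridge site 38 hours) adds 35.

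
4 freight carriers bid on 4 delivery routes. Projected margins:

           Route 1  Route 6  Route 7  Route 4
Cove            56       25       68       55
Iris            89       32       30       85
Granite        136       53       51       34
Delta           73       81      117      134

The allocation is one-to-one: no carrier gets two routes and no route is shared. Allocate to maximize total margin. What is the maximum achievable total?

Maximum total: $370k

This is the linear assignment problem.
Optimal: Cove→Route 7 ($68k), Iris→Route 6 ($32k), Granite→Route 1 ($136k), Delta→Route 4 ($134k) — total 68+32+136+134 = $370k.
Row-greedy (each carrier in turn takes its best remaining route) gives $344k, worse by 26.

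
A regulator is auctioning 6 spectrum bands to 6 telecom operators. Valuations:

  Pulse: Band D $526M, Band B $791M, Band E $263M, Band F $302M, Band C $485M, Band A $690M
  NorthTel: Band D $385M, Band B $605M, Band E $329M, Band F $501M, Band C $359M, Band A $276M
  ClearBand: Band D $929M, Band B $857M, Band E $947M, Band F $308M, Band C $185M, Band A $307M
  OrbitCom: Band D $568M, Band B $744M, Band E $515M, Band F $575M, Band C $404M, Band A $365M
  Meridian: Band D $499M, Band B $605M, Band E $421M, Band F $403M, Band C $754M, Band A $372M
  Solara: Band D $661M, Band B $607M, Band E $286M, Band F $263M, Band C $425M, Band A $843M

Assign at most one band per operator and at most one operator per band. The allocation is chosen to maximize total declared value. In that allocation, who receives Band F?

Optimal: Pulse→Band B ($791M), NorthTel→Band F ($501M), ClearBand→Band E ($947M), OrbitCom→Band D ($568M), Meridian→Band C ($754M), Solara→Band A ($843M) — total 791+501+947+568+754+843 = $4404M.
Max-entry greedy (repeatedly take the single best remaining cell) gives $4295M, worse by 109.
Next-best assignment: Pulse→Band B, NorthTel→Band F, ClearBand→Band D, OrbitCom→Band E, Meridian→Band C, Solara→Band A = $4333M.
Every other assignment is strictly worse.
NorthTel's own top band is Band B ($605M), but forcing NorthTel→Band B and reassigning the rest optimally gives only $4250M — worse by 154.

NorthTel receives Band F.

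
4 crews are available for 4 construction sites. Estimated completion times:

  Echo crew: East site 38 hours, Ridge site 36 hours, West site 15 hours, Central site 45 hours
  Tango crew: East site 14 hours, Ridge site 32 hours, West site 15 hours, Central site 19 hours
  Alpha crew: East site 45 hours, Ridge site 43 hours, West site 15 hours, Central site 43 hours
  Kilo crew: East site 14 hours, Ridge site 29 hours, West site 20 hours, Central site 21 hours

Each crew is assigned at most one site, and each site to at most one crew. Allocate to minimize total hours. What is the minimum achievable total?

Minimum total: 84 hours

Optimal: Echo crew→Ridge site (36 hours), Tango crew→Central site (19 hours), Alpha crew→West site (15 hours), Kilo crew→East site (14 hours) — total 36+19+15+14 = 84 hours.
Checked against all permutations: 84 hours is optimal.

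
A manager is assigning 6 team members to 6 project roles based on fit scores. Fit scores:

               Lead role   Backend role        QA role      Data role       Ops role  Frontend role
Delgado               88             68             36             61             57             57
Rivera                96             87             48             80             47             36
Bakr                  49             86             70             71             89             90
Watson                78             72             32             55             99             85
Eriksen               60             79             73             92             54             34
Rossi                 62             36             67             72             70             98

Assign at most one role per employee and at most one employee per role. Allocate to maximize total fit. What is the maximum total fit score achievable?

Optimal: Delgado→Lead role (88 pts), Rivera→Backend role (87 pts), Bakr→QA role (70 pts), Watson→Ops role (99 pts), Eriksen→Data role (92 pts), Rossi→Frontend role (98 pts) — total 88+87+70+99+92+98 = 534 pts.
Column-greedy (each role in turn goes to its best remaining employee) gives 483 pts, worse by 51.

Maximum total: 534 pts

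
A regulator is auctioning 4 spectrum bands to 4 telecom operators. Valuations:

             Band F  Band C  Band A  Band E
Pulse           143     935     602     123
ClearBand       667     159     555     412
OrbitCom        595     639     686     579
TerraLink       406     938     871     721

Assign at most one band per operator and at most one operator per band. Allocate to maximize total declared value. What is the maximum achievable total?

Maximum total: $3052M

Optimal: Pulse→Band C ($935M), ClearBand→Band F ($667M), OrbitCom→Band E ($579M), TerraLink→Band A ($871M) — total 935+667+579+871 = $3052M.
Row-greedy (each operator in turn takes its best remaining band) gives $3009M, worse by 43.
Swapping Pulse↔OrbitCom (Pulse→Band E $123M, OrbitCom→Band C $639M) loses 752.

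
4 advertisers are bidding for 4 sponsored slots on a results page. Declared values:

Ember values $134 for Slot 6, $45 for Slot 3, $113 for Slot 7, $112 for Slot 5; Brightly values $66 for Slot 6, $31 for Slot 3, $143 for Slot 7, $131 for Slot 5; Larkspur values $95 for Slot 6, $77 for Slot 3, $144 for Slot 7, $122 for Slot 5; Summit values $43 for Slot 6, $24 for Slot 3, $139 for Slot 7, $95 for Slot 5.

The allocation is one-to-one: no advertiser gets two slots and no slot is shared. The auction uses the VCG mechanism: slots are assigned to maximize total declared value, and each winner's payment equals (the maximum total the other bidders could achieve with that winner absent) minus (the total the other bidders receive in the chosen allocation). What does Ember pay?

Ember pays $18.

Efficient allocation: Ember→Slot 6 ($134), Brightly→Slot 5 ($131), Larkspur→Slot 3 ($77), Summit→Slot 7 ($139); total welfare W = $481.
Ember receives Slot 6 at value $134, so the others get W − 134 = $347.
Without Ember: best allocation of the remaining 3 bidders over all 4 slots is Brightly→Slot 5 ($131), Larkspur→Slot 6 ($95), Summit→Slot 7 ($139), total $365.
VCG payment = (others' best without Ember) − (others' welfare with Ember) = 365 − 347 = $18.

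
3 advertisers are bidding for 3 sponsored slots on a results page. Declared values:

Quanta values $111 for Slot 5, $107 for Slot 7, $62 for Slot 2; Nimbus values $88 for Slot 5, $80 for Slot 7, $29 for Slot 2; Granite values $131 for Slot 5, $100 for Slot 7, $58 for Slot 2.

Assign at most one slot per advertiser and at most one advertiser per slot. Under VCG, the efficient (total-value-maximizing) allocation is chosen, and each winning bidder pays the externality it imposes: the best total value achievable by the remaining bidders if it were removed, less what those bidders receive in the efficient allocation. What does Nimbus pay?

Nimbus pays $45.

Efficient allocation: Quanta→Slot 2 ($62), Nimbus→Slot 7 ($80), Granite→Slot 5 ($131); total welfare W = $273.
Nimbus receives Slot 7 at value $80, so the others get W − 80 = $193.
Without Nimbus: best allocation of the remaining 2 bidders over all 3 slots is Quanta→Slot 7 ($107), Granite→Slot 5 ($131), total $238.
VCG payment = (others' best without Nimbus) − (others' welfare with Nimbus) = 238 − 193 = $45.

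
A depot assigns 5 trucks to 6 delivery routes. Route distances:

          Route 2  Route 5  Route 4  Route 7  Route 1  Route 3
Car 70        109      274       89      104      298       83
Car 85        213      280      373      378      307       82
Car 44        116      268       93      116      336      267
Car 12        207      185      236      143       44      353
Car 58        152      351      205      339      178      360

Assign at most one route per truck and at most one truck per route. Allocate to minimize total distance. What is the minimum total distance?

Min total: 475 km

Optimal: Car 70→Route 7 (104 km), Car 85→Route 3 (82 km), Car 44→Route 4 (93 km), Car 12→Route 1 (44 km), Car 58→Route 2 (152 km) — total 104+82+93+44+152 = 475 km.
Swapping Car 12↔Car 58 (Car 12→Route 2 207 km, Car 58→Route 1 178 km) adds 189.
No other one-to-one assignment undercuts 475 km.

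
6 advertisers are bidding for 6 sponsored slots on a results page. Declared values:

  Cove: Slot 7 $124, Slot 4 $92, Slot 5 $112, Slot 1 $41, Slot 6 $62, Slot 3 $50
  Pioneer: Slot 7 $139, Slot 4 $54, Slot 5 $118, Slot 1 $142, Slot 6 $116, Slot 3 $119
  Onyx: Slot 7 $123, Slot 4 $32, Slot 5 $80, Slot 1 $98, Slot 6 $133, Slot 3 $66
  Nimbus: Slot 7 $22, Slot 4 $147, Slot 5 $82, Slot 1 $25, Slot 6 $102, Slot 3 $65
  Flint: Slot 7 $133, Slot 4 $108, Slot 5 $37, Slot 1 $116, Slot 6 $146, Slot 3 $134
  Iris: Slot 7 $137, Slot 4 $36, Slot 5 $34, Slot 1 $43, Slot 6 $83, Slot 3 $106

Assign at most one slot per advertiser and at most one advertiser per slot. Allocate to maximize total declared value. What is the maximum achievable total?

Maximum total: $805

Optimal: Cove→Slot 5 ($112), Pioneer→Slot 1 ($142), Onyx→Slot 6 ($133), Nimbus→Slot 4 ($147), Flint→Slot 3 ($134), Iris→Slot 7 ($137) — total 112+142+133+147+134+137 = $805.
Row-greedy (each advertiser in turn takes its best remaining slot) gives $714, worse by 91.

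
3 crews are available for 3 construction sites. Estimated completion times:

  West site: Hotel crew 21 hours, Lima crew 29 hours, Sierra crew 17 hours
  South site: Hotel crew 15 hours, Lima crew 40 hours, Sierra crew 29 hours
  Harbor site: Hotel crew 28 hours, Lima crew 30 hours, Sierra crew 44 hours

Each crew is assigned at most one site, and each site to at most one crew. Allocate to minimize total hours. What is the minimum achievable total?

Minimum total: 62 hours

Optimal: Hotel crew→South site (15 hours), Lima crew→Harbor site (30 hours), Sierra crew→West site (17 hours) — total 15+30+17 = 62 hours.
Row-greedy (each crew in turn takes its cheapest remaining site) gives 88 hours, worse by 26.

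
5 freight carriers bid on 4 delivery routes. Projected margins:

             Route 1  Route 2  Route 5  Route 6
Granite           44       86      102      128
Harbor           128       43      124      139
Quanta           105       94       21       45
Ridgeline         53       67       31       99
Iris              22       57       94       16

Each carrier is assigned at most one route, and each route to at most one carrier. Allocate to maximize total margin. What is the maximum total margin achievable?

Optimal: Harbor→Route 1 ($128k), Quanta→Route 2 ($94k), Iris→Route 5 ($94k), Granite→Route 6 ($128k) — total 128+94+94+128 = $444k.
Max-entry greedy (repeatedly take the single best remaining cell) gives $413k, worse by 31.
Next-best assignment: Quanta→Route 1, Granite→Route 2, Iris→Route 5, Harbor→Route 6 = $424k.

Max total: $444k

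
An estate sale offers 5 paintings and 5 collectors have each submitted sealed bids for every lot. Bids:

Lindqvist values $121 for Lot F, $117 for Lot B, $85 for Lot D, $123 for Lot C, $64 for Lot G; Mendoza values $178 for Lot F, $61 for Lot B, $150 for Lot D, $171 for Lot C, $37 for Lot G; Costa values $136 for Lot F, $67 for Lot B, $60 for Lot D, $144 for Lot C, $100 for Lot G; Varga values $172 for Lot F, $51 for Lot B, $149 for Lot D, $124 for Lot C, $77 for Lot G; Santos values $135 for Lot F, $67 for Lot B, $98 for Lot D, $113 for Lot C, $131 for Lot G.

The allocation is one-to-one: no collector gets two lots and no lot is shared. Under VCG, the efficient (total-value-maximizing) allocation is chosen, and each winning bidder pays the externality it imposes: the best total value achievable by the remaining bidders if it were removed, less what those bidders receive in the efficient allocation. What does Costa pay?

Costa pays $16.

Efficient allocation: Lindqvist→Lot B ($117), Mendoza→Lot F ($178), Costa→Lot C ($144), Varga→Lot D ($149), Santos→Lot G ($131); total welfare W = $719.
Costa receives Lot C at value $144, so the others get W − 144 = $575.
Without Costa: best allocation of the remaining 4 bidders over all 5 lots is Lindqvist→Lot B ($117), Mendoza→Lot C ($171), Varga→Lot F ($172), Santos→Lot G ($131), total $591.
VCG payment = (others' best without Costa) − (others' welfare with Costa) = 591 − 575 = $16.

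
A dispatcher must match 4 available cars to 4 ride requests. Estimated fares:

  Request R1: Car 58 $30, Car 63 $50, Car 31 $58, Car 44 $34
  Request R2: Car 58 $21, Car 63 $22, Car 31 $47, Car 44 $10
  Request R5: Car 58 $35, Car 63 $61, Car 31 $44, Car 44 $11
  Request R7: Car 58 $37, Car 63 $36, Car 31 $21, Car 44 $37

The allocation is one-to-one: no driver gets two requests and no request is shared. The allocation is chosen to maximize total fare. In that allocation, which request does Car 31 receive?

Car 31 receives Request R2.

Optimal: Car 58→Request R7 ($37), Car 63→Request R5 ($61), Car 31→Request R2 ($47), Car 44→Request R1 ($34) — total 37+61+47+34 = $179.
Row-greedy (each driver in turn takes its best remaining request) gives $166, worse by 13.
Next-best assignment: Car 58→Request R2, Car 63→Request R5, Car 31→Request R1, Car 44→Request R7 = $177.
Every other assignment is strictly worse.
Car 31's own top request is Request R1 ($58), but forcing Car 31→Request R1 and reassigning the rest optimally gives only $177 — worse by 2.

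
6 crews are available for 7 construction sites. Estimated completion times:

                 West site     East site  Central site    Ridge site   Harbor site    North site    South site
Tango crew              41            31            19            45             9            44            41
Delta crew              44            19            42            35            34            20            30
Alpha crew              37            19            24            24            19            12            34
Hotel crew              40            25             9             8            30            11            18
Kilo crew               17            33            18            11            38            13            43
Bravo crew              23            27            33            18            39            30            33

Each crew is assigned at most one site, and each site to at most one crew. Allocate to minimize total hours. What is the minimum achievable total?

Minimum total: 83 hours

Optimal: Tango crew→Harbor site (9 hours), Delta crew→East site (19 hours), Alpha crew→North site (12 hours), Hotel crew→Central site (9 hours), Kilo crew→Ridge site (11 hours), Bravo crew→West site (23 hours) — total 9+19+12+9+11+23 = 83 hours.
Row-greedy (each crew in turn takes its cheapest remaining site) gives 98 hours, worse by 15.
Next-best assignment: Tango crew→Harbor site, Delta crew→East site, Alpha crew→North site, Hotel crew→Central site, Kilo crew→West site, Bravo crew→Ridge site = 84 hours.
Swapping Alpha crew↔Delta crew (Alpha crew→East site 19 hours, Delta crew→North site 20 hours) adds 8.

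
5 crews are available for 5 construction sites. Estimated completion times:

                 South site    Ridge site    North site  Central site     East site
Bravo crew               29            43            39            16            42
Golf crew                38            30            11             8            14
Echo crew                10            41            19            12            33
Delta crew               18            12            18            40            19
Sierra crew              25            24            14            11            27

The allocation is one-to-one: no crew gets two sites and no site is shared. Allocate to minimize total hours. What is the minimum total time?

Minimum total: 66 hours

This is the linear assignment problem.
Optimal: Bravo crew→Central site (16 hours), Golf crew→East site (14 hours), Echo crew→South site (10 hours), Delta crew→Ridge site (12 hours), Sierra crew→North site (14 hours) — total 16+14+10+12+14 = 66 hours.
Min-entry greedy (repeatedly take the single cheapest remaining cell) gives 86 hours, worse by 20.
Every other assignment is strictly worse.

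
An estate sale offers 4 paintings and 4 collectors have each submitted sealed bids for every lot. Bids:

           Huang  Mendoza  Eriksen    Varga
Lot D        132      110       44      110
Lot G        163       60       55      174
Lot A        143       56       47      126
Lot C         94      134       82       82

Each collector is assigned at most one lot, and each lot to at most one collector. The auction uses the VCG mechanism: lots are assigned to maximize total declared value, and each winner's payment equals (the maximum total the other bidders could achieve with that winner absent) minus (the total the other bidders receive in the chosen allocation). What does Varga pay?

Varga pays $20.

Efficient allocation: Huang→Lot A ($143), Mendoza→Lot D ($110), Eriksen→Lot C ($82), Varga→Lot G ($174); total welfare W = $509.
Varga receives Lot G at value $174, so the others get W − 174 = $335.
Without Varga: best allocation of the remaining 3 bidders over all 4 lots is Huang→Lot G ($163), Mendoza→Lot D ($110), Eriksen→Lot C ($82), total $355.
VCG payment = (others' best without Varga) − (others' welfare with Varga) = 355 − 335 = $20.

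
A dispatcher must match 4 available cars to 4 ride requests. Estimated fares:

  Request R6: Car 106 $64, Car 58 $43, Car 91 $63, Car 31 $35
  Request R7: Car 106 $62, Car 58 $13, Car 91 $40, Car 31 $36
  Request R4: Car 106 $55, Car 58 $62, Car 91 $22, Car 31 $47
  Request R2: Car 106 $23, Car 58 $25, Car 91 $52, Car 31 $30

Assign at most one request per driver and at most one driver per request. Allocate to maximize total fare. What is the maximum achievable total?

Max total: $217

Optimal: Car 106→Request R7 ($62), Car 58→Request R4 ($62), Car 91→Request R6 ($63), Car 31→Request R2 ($30) — total 62+62+63+30 = $217.
Column-greedy (each request in turn goes to its best remaining driver) gives $196, worse by 21.
Next-best assignment: Car 106→Request R6, Car 58→Request R4, Car 91→Request R2, Car 31→Request R7 = $214.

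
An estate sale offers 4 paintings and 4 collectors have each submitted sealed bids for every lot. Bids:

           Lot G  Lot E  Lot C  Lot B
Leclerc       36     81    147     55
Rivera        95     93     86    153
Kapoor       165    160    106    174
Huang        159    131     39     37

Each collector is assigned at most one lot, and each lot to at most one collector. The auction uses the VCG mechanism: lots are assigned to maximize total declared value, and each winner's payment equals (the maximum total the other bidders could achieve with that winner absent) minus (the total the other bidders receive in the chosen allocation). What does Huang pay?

Huang pays $5.

Efficient allocation: Leclerc→Lot C ($147), Rivera→Lot B ($153), Kapoor→Lot E ($160), Huang→Lot G ($159); total welfare W = $619.
Huang receives Lot G at value $159, so the others get W − 159 = $460.
Without Huang: best allocation of the remaining 3 bidders over all 4 lots is Leclerc→Lot C ($147), Rivera→Lot B ($153), Kapoor→Lot G ($165), total $465.
VCG payment = (others' best without Huang) − (others' welfare with Huang) = 465 − 460 = $5.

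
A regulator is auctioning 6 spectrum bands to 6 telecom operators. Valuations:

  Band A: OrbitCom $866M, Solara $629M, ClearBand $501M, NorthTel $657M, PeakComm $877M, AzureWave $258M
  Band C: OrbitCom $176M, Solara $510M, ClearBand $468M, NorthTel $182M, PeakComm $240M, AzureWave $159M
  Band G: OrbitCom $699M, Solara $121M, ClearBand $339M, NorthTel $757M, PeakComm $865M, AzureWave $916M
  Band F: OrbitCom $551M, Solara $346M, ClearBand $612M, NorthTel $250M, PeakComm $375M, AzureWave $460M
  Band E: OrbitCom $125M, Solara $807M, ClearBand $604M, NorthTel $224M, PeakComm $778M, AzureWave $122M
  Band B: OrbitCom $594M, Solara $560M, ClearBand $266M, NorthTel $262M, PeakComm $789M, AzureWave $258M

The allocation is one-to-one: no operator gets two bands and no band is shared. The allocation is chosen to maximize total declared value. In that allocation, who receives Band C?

Optimal: OrbitCom→Band F ($551M), Solara→Band E ($807M), ClearBand→Band C ($468M), NorthTel→Band A ($657M), PeakComm→Band B ($789M), AzureWave→Band G ($916M) — total 551+807+468+657+789+916 = $4188M.
Max-entry greedy (repeatedly take the single best remaining cell) gives $3988M, worse by 200.
Next-best assignment: OrbitCom→Band A, Solara→Band E, ClearBand→Band F, NorthTel→Band C, PeakComm→Band B, AzureWave→Band G = $4172M.
Swapping PeakComm↔NorthTel (PeakComm→Band A $877M, NorthTel→Band B $262M) loses 307.
Checked against all permutations: $4188M is optimal.
ClearBand's own top band is Band F ($612M), but forcing ClearBand→Band F and reassigning the rest optimally gives only $4172M — worse by 16.

ClearBand receives Band C.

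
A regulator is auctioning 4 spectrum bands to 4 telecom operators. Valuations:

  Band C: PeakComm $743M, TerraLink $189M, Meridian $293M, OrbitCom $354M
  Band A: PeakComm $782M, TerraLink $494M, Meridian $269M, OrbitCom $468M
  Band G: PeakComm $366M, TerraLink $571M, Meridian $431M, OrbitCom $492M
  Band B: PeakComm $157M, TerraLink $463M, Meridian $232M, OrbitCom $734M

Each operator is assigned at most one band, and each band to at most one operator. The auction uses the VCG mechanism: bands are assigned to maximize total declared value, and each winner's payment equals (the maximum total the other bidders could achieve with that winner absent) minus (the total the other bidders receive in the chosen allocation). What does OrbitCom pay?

OrbitCom pays $8M.

Efficient allocation: PeakComm→Band C ($743M), TerraLink→Band A ($494M), Meridian→Band G ($431M), OrbitCom→Band B ($734M); total welfare W = $2402M.
OrbitCom receives Band B at value $734M, so the others get W − 734 = $1668M.
Without OrbitCom: best allocation of the remaining 3 bidders over all 4 bands is PeakComm→Band A ($782M), TerraLink→Band B ($463M), Meridian→Band G ($431M), total $1676M.
VCG payment = (others' best without OrbitCom) − (others' welfare with OrbitCom) = 1676 − 1668 = $8M.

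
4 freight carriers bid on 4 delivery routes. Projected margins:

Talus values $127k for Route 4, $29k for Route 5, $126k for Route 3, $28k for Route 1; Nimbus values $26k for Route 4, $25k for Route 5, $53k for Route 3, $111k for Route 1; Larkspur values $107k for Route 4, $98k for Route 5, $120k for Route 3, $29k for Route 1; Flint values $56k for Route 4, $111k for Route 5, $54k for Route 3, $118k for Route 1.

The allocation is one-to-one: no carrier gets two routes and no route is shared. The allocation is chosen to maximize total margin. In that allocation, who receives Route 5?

Flint receives Route 5.

This is a one-to-one assignment (maximum-weight bipartite matching).
Optimal: Talus→Route 4 ($127k), Nimbus→Route 1 ($111k), Larkspur→Route 3 ($120k), Flint→Route 5 ($111k) — total 127+111+120+111 = $469k.
Next-best assignment: Talus→Route 3, Nimbus→Route 1, Larkspur→Route 4, Flint→Route 5 = $455k.
Flint's own top route is Route 1 ($118k), but forcing Flint→Route 1 and reassigning the rest optimally gives only $396k — worse by 73.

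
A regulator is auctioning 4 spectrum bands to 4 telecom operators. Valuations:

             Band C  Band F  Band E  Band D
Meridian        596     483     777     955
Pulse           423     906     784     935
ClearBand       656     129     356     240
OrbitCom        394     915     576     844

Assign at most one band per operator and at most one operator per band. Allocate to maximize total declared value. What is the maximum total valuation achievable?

Maximum total: $3310M

Optimal: Meridian→Band D ($955M), Pulse→Band E ($784M), ClearBand→Band C ($656M), OrbitCom→Band F ($915M) — total 955+784+656+915 = $3310M.
Next-best assignment: Meridian→Band E, Pulse→Band D, ClearBand→Band C, OrbitCom→Band F = $3283M.
Swapping ClearBand↔Meridian (ClearBand→Band D $240M, Meridian→Band C $596M) loses 775.
Every other assignment is strictly worse.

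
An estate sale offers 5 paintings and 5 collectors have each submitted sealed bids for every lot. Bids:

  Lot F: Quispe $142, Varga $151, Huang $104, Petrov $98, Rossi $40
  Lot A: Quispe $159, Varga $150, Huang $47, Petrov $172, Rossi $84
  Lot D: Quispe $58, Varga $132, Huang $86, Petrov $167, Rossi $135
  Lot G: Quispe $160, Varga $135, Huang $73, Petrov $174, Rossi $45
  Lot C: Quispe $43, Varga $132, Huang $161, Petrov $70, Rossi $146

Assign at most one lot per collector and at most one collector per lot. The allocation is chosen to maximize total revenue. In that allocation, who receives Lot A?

Optimal: Quispe→Lot A ($159), Varga→Lot F ($151), Huang→Lot C ($161), Petrov→Lot G ($174), Rossi→Lot D ($135) — total 159+151+161+174+135 = $780.
Column-greedy (each lot in turn goes to its best remaining collector) gives $779, worse by 1.
Swapping Huang↔Petrov (Huang→Lot G $73, Petrov→Lot C $70) loses 192.
Quispe's own top lot is Lot G ($160), but forcing Quispe→Lot G and reassigning the rest optimally gives only $779 — worse by 1.

Quispe receives Lot A.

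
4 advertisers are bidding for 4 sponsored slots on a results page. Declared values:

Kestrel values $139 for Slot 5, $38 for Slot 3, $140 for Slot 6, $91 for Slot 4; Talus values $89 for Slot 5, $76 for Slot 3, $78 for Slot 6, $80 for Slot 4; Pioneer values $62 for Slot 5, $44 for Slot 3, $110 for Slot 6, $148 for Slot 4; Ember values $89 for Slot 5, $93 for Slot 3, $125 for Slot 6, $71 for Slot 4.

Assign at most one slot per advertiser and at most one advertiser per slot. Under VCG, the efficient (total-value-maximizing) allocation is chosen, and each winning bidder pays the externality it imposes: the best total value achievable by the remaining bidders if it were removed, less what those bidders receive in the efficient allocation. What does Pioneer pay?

Efficient allocation: Kestrel→Slot 5 ($139), Talus→Slot 3 ($76), Pioneer→Slot 4 ($148), Ember→Slot 6 ($125); total welfare W = $488.
Pioneer receives Slot 4 at value $148, so the others get W − 148 = $340.
Without Pioneer: best allocation of the remaining 3 bidders over all 4 slots is Kestrel→Slot 5 ($139), Talus→Slot 4 ($80), Ember→Slot 6 ($125), total $344.
VCG payment = (others' best without Pioneer) − (others' welfare with Pioneer) = 344 − 340 = $4.

Pioneer pays $4.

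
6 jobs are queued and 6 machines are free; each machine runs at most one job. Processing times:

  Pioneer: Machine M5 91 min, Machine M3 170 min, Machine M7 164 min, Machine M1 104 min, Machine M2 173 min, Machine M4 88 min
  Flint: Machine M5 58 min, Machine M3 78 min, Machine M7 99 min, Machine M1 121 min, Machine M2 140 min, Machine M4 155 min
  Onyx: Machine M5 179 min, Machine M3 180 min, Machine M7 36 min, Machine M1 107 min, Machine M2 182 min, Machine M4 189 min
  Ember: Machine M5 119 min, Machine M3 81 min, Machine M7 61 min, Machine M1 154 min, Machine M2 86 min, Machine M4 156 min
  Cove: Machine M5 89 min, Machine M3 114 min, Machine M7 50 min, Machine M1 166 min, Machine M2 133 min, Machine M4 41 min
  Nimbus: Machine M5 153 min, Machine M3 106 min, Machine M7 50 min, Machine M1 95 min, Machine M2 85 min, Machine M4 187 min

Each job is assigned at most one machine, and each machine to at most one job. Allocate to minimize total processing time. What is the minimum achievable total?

Optimal: Pioneer→Machine M1 (104 min), Flint→Machine M5 (58 min), Onyx→Machine M7 (36 min), Ember→Machine M3 (81 min), Cove→Machine M4 (41 min), Nimbus→Machine M2 (85 min) — total 104+58+36+81+41+85 = 405 min.
Column-greedy (each machine in turn goes to its cheapest remaining job) gives 491 min, worse by 86.
Swapping Pioneer↔Ember (Pioneer→Machine M3 170 min, Ember→Machine M1 154 min) adds 139.
Every other assignment is strictly worse.

Min total: 405 min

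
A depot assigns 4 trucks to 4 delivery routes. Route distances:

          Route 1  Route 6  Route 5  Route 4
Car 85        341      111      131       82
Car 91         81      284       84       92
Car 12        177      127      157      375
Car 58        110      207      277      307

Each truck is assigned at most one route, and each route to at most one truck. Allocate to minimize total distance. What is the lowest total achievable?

Minimum total: 403 km

Optimal: Car 85→Route 4 (82 km), Car 91→Route 5 (84 km), Car 12→Route 6 (127 km), Car 58→Route 1 (110 km) — total 82+84+127+110 = 403 km.
Min-entry greedy (repeatedly take the single cheapest remaining cell) gives 567 km, worse by 164.
Next-best assignment: Car 85→Route 5, Car 91→Route 4, Car 12→Route 6, Car 58→Route 1 = 460 km.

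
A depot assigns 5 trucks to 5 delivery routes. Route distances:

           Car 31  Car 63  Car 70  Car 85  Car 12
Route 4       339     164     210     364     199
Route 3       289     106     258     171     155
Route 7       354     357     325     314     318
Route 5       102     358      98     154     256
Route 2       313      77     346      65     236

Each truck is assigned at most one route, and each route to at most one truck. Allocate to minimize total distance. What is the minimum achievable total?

Min total: 797 km

Optimal: Car 31→Route 5 (102 km), Car 63→Route 3 (106 km), Car 70→Route 7 (325 km), Car 85→Route 2 (65 km), Car 12→Route 4 (199 km) — total 102+106+325+65+199 = 797 km.
Min-entry greedy (repeatedly take the single cheapest remaining cell) gives 822 km, worse by 25.
Next-best assignment: Car 31→Route 5, Car 63→Route 3, Car 70→Route 4, Car 85→Route 2, Car 12→Route 7 = 801 km.
Checked against all permutations: 797 km is optimal.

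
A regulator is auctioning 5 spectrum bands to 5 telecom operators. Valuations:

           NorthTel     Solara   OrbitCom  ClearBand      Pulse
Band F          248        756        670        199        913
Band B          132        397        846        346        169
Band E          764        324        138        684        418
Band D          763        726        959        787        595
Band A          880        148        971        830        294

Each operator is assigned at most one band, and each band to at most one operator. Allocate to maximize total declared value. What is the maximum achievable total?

Optimal: NorthTel→Band E ($764M), Solara→Band D ($726M), OrbitCom→Band B ($846M), ClearBand→Band A ($830M), Pulse→Band F ($913M) — total 764+726+846+830+913 = $4079M.
Column-greedy (each band in turn goes to its best remaining operator) gives $3458M, worse by 621.

Max total: $4079M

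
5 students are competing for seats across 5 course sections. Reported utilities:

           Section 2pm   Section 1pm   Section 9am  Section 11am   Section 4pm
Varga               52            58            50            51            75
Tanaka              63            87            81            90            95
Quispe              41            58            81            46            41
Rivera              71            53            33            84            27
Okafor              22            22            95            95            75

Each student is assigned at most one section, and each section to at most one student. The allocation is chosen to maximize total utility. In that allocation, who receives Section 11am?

Okafor receives Section 11am.

Optimal: Varga→Section 4pm (75 points), Tanaka→Section 1pm (87 points), Quispe→Section 9am (81 points), Rivera→Section 2pm (71 points), Okafor→Section 11am (95 points) — total 75+87+81+71+95 = 409 points.
Row-greedy (each student in turn takes its best remaining section) gives 339 points, worse by 70.
Next-best assignment: Varga→Section 1pm, Tanaka→Section 4pm, Quispe→Section 9am, Rivera→Section 2pm, Okafor→Section 11am = 400 points.
Okafor's own top section is Section 9am (95 points), but forcing Okafor→Section 9am and reassigning the rest optimally gives only 389 points — worse by 20.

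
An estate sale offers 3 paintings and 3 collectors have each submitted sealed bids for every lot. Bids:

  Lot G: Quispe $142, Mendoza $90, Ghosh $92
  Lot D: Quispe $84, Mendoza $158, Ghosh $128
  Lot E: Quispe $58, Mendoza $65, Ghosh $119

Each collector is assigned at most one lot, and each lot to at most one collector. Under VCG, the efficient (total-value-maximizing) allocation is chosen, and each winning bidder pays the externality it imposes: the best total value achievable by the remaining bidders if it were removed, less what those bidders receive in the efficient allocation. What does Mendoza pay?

Efficient allocation: Quispe→Lot G ($142), Mendoza→Lot D ($158), Ghosh→Lot E ($119); total welfare W = $419.
Mendoza receives Lot D at value $158, so the others get W − 158 = $261.
Without Mendoza: best allocation of the remaining 2 bidders over all 3 lots is Quispe→Lot G ($142), Ghosh→Lot D ($128), total $270.
VCG payment = (others' best without Mendoza) − (others' welfare with Mendoza) = 270 − 261 = $9.

Mendoza pays $9.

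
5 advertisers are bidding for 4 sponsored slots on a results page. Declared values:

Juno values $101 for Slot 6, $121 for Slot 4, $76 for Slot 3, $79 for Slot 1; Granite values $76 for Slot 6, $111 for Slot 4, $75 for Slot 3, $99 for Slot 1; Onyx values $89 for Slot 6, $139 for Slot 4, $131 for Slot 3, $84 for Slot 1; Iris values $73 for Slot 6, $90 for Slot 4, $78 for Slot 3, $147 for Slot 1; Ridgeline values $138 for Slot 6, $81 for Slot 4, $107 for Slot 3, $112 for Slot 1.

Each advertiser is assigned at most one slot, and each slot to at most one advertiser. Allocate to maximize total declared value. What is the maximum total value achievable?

Maximum total: $537

Optimal: Ridgeline→Slot 6 ($138), Juno→Slot 4 ($121), Onyx→Slot 3 ($131), Iris→Slot 1 ($147) — total 138+121+131+147 = $537.
Max-entry greedy (repeatedly take the single best remaining cell) gives $500, worse by 37.
Next-best assignment: Ridgeline→Slot 6, Granite→Slot 4, Onyx→Slot 3, Iris→Slot 1 = $527.
Swapping Juno↔Onyx (Juno→Slot 3 $76, Onyx→Slot 4 $139) loses 37.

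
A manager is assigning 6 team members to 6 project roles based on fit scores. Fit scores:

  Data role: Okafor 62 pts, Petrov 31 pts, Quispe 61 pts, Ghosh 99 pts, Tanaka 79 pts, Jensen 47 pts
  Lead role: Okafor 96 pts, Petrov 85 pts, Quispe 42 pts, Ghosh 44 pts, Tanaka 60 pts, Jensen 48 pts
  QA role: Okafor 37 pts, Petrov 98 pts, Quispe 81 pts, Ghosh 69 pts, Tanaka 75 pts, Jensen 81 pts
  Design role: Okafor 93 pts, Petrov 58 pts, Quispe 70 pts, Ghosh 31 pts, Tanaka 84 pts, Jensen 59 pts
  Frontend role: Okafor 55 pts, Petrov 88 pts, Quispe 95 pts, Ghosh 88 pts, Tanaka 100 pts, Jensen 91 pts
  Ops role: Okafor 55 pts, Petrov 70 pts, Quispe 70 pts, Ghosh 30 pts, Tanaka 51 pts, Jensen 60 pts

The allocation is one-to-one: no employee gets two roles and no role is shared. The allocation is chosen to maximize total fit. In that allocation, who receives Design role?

Tanaka receives Design role.

Optimal: Okafor→Lead role (96 pts), Petrov→QA role (98 pts), Quispe→Ops role (70 pts), Ghosh→Data role (99 pts), Tanaka→Design role (84 pts), Jensen→Frontend role (91 pts) — total 96+98+70+99+84+91 = 538 pts.
Max-entry greedy (repeatedly take the single best remaining cell) gives 523 pts, worse by 15.
Next-best assignment: Okafor→Lead role, Petrov→QA role, Quispe→Frontend role, Ghosh→Data role, Tanaka→Design role, Jensen→Ops role = 532 pts.
Every other assignment is strictly worse.
Tanaka's own top role is Frontend role (100 pts), but forcing Tanaka→Frontend role and reassigning the rest optimally gives only 528 pts — worse by 10.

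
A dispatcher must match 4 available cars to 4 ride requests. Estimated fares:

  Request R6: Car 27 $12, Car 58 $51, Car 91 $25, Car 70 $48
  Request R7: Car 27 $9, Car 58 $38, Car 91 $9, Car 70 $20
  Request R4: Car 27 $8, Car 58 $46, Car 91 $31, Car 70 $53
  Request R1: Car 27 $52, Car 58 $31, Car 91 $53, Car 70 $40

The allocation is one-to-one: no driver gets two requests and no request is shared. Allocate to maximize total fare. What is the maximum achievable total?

Max total: $169

Optimal: Car 27→Request R1 ($52), Car 58→Request R7 ($38), Car 91→Request R4 ($31), Car 70→Request R6 ($48) — total 52+38+31+48 = $169.
Max-entry greedy (repeatedly take the single best remaining cell) gives $166, worse by 3.
Next-best assignment: Car 27→Request R1, Car 58→Request R7, Car 91→Request R6, Car 70→Request R4 = $168.
Swapping Car 27↔Car 70 (Car 27→Request R6 $12, Car 70→Request R1 $40) loses 48.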